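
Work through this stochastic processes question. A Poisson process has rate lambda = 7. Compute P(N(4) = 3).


P(N(t)=k) = (lambda*t)^k * exp(-lambda*t) / k!
lambda*t = 28
= 28^3 * exp(-28) / 3!
= 21952 * 6.9144e-13 / 6
= 2.5297e-09

2.5297e-09


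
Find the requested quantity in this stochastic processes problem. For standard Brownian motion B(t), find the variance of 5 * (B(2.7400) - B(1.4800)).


Var(alpha*(B(t)-B(s))) = alpha^2 * (t-s)
= 5^2 * (2.7400 - 1.4800)
= 25 * 1.2600
= 31.5000

31.5000


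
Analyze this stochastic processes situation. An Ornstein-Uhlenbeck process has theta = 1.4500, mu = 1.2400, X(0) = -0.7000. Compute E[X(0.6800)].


E[X(t)] = mu + (X(0) - mu)*exp(-theta*t)
= 1.2400 + (-0.7000 - 1.2400)*exp(-1.4500*0.6800)
= 1.2400 + -1.9400 * 0.3731
= 0.5163

0.5163


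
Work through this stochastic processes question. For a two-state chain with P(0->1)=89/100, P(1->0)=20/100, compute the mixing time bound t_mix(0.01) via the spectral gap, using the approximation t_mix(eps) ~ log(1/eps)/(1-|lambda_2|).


lambda_2 = |1 - p01 - p10| = |1 - 0.8900 - 0.2000| = 0.0900
t_mix ~ log(1/eps)/(1 - |lambda_2|)
= log(100)/(1 - 0.0900) = 4.6052/0.9100
= 5.0606

5.0606


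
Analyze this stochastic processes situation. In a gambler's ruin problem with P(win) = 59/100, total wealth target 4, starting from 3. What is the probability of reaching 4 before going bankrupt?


Gambler's ruin formula:
r = q/p = 0.4100/0.5900 = 0.6949
P(win) = (1 - r^i)/(1 - r^N)
= (1 - 0.6949^3)/(1 - 0.6949^4)
= 0.8665

0.8665


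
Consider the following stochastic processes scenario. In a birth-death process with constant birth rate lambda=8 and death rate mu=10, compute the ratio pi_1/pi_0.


For birth-death process, pi_n/pi_0 = (lambda/mu)^n
= (8/10)^1
= 0.8000

0.8000


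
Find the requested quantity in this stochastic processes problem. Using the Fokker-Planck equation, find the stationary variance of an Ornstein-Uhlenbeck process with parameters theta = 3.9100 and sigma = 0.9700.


Stationary variance = sigma^2 / (2*theta)
= 0.9700^2 / (2*3.9100)
= 0.9409 / 7.8200
= 0.1203

0.1203


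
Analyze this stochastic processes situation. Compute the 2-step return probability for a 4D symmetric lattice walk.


P(return in 2 steps) = P(reverse first step) = 1/(2d)
= 1/8
= 0.1250

0.1250


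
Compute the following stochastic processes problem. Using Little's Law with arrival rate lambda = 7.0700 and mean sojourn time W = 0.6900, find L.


Little's Law: L = lambda * W
= 7.0700 * 0.6900
= 4.8783

4.8783


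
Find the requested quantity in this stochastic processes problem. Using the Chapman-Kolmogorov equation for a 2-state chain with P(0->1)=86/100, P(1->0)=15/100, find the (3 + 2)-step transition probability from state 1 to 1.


P^5 = P^3 * P^2
Computing via matrix multiplication of the transition matrix.
Entry (1,1) of P^5 = 0.8515

0.8515


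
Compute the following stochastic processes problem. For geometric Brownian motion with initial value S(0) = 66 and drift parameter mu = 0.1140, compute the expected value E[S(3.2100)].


E[S(t)] = S(0) * exp(mu * t)
= 66 * exp(0.1140 * 3.2100)
= 66 * 1.4419
= 95.1633

95.1633


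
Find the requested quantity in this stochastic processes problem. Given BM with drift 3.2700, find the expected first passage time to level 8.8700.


Expected first passage time = a/mu
= 8.8700/3.2700
= 2.7125

2.7125


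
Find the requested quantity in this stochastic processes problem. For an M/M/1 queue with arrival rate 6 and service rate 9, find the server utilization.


rho = lambda/mu
= 6/9
= 0.6667

0.6667


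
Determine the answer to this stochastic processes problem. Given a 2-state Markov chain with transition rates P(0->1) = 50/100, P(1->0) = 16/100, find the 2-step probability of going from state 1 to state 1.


Computing P^2 by matrix multiplication.
P = [[0.5000, 0.5000], [0.1600, 0.8400]]
After raising P to the power 2:
P^2(1,1) = 0.7856

0.7856


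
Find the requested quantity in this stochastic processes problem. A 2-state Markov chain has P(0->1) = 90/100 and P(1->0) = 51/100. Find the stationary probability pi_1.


Stationary distribution: pi_0 = p10/(p01+p10), pi_1 = p01/(p01+p10)
p01 = 0.9000, p10 = 0.5100
pi_1 = 0.6383

0.6383


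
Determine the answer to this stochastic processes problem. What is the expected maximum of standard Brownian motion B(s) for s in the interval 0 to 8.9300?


E(max B(s)) = sqrt(2t/pi)
= sqrt(2*8.9300/pi)
= sqrt(5.6850)
= 2.3843

2.3843


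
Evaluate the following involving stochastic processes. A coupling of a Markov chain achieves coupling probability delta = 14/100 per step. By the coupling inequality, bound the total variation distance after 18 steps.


TV distance bound <= (1-delta)^n
= (1 - 0.1400)^18
= 0.8600^18
= 0.0662

0.0662


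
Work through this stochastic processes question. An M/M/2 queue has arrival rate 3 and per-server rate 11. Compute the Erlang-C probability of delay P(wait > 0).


a = lambda/mu = 0.2727
rho = a/c = 0.1364
Erlang-C formula applied:
C(c,a) = 0.0327

0.0327


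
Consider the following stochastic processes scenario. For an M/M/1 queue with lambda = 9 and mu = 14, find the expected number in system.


rho = 9/14 = 0.6429
L = rho/(1-rho)
= 0.6429/0.3571
= 1.8000

1.8000


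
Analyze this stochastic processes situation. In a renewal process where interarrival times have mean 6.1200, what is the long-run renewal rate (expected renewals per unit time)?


Long-run renewal rate = 1/E(X)
= 1/6.1200
= 0.1634

0.1634


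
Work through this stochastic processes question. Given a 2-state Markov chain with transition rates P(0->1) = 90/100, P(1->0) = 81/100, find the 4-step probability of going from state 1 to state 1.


Computing P^4 by matrix multiplication.
P = [[0.1000, 0.9000], [0.8100, 0.1900]]
After raising P to the power 4:
P^4(1,1) = 0.6467

0.6467


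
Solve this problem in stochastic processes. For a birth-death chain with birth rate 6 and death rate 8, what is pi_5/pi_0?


For birth-death process, pi_n/pi_0 = (lambda/mu)^n
= (6/8)^5
= 0.2373

0.2373


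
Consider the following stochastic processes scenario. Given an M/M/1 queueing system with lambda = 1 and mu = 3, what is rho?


rho = lambda/mu
= 1/3
= 0.3333

0.3333


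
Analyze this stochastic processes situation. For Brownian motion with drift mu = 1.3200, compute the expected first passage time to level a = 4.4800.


Expected first passage time = a/mu
= 4.4800/1.3200
= 3.3939

3.3939


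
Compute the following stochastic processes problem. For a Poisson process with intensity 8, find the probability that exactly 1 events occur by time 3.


P(N(t)=k) = (lambda*t)^k * exp(-lambda*t) / k!
lambda*t = 24
= 24^1 * exp(-24) / 1!
= 24 * 3.7751e-11 / 1
= 9.0603e-10

9.0603e-10


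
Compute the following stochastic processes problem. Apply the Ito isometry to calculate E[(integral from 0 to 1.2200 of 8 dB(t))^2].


By Ito isometry: E[(int f dB)^2] = int f^2 dt
= 8^2 * 1.2200
= 64 * 1.2200 = 78.0800

78.0800


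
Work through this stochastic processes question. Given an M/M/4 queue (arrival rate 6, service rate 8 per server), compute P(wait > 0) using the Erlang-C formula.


a = lambda/mu = 0.7500
rho = a/c = 0.1875
Erlang-C formula applied:
C(c,a) = 0.0077

0.0077


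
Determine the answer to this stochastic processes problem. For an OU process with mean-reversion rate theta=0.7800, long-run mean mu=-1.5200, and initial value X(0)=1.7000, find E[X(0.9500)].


E[X(t)] = mu + (X(0) - mu)*exp(-theta*t)
= -1.5200 + (1.7000 - -1.5200)*exp(-0.7800*0.9500)
= -1.5200 + 3.2200 * 0.4766
= 0.0148

0.0148


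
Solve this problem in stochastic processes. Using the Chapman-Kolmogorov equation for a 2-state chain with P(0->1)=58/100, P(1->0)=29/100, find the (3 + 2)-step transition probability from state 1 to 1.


P^5 = P^3 * P^2
Computing via matrix multiplication of the transition matrix.
Entry (1,1) of P^5 = 0.6667

0.6667


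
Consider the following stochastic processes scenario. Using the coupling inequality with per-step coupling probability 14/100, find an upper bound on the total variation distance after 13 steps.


TV distance bound <= (1-delta)^n
= (1 - 0.1400)^13
= 0.8600^13
= 0.1408

0.1408


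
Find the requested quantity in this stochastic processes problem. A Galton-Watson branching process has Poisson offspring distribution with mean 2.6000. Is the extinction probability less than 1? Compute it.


Since mu = 2.6000 > 1, extinction prob q < 1.
Solve s = exp(mu*(s-1)) iteratively.
q = 0.0951

0.0951


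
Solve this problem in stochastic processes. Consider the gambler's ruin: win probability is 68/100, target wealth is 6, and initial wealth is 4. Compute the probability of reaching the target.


Gambler's ruin formula:
r = q/p = 0.3200/0.6800 = 0.4706
P(win) = (1 - r^i)/(1 - r^N)
= (1 - 0.4706^4)/(1 - 0.4706^6)
= 0.9614

0.9614


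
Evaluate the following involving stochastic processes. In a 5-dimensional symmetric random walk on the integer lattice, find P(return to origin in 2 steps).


P(return in 2 steps) = P(reverse first step) = 1/(2d)
= 1/10
= 0.1000

0.1000


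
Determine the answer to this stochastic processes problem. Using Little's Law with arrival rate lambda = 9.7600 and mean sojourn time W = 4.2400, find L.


Little's Law: L = lambda * W
= 9.7600 * 4.2400
= 41.3824

41.3824


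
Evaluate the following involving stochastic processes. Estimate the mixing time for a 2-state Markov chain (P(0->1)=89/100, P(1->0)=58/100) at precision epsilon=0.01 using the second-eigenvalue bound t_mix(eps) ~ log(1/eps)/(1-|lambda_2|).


lambda_2 = |1 - p01 - p10| = |1 - 0.8900 - 0.5800| = 0.4700
t_mix ~ log(1/eps)/(1 - |lambda_2|)
= log(100)/(1 - 0.4700) = 4.6052/0.5300
= 8.6890

8.6890


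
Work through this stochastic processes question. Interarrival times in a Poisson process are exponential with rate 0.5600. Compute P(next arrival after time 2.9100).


P(X > t) = exp(-lambda * t)
= exp(-0.5600 * 2.9100)
= exp(-1.6296) = 0.1960

0.1960


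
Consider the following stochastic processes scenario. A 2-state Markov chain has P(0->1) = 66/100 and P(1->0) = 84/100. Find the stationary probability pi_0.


Stationary distribution: pi_0 = p10/(p01+p10), pi_1 = p01/(p01+p10)
p01 = 0.6600, p10 = 0.8400
pi_0 = 0.5600

0.5600


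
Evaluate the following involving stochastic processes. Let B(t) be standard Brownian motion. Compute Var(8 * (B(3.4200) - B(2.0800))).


Var(alpha*(B(t)-B(s))) = alpha^2 * (t-s)
= 8^2 * (3.4200 - 2.0800)
= 64 * 1.3400
= 85.7600

85.7600


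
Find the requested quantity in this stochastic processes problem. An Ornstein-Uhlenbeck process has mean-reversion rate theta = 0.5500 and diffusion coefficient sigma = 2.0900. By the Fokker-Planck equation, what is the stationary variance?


Stationary variance = sigma^2 / (2*theta)
= 2.0900^2 / (2*0.5500)
= 4.3681 / 1.1000
= 3.9710

3.9710


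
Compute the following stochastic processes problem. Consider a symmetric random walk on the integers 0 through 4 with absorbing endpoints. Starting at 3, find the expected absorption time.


For symmetric RW on 0,...,N with absorbing barriers, E(i) = i*(N-i)
E(3) = 3 * 1 = 3

3


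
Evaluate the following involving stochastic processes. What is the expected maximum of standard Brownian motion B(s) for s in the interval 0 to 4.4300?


E(max B(s)) = sqrt(2t/pi)
= sqrt(2*4.4300/pi)
= sqrt(2.8202)
= 1.6794

1.6794


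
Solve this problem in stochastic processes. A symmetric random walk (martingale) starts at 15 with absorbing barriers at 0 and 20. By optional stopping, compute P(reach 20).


By optional stopping theorem: E(M at tau) = M(0) = 15
P(hit 20)*20 + P(hit 0)*0 = 15
P(hit 20) = (15 - 0)/(20 - 0) = 3/4 = 0.7500

0.7500


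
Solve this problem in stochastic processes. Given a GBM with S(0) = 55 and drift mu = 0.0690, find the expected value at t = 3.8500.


E[S(t)] = S(0) * exp(mu * t)
= 55 * exp(0.0690 * 3.8500)
= 55 * 1.3043
= 71.7353

71.7353


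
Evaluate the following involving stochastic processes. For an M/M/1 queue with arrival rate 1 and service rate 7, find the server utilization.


rho = lambda/mu
= 1/7
= 0.1429

0.1429


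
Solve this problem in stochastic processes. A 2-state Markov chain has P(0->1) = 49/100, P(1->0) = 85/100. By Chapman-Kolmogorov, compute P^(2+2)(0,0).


P^4 = P^2 * P^2
Computing via matrix multiplication of the transition matrix.
Entry (0,0) of P^4 = 0.6392

0.6392


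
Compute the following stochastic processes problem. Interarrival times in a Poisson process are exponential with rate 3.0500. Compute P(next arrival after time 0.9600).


P(X > t) = exp(-lambda * t)
= exp(-3.0500 * 0.9600)
= exp(-2.9280) = 0.0535

0.0535


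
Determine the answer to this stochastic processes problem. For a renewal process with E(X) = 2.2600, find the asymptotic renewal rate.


Long-run renewal rate = 1/E(X)
= 1/2.2600
= 0.4425

0.4425


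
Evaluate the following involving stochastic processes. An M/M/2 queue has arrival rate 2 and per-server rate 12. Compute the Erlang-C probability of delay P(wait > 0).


a = lambda/mu = 0.1667
rho = a/c = 0.0833
Erlang-C formula applied:
C(c,a) = 0.0128

0.0128


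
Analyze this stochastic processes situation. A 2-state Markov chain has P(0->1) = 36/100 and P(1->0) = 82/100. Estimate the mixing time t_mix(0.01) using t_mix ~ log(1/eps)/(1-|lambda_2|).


lambda_2 = |1 - p01 - p10| = |1 - 0.3600 - 0.8200| = 0.1800
t_mix ~ log(1/eps)/(1 - |lambda_2|)
= log(100)/(1 - 0.1800) = 4.6052/0.8200
= 5.6161

5.6161


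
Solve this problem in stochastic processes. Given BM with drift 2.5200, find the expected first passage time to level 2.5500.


Expected first passage time = a/mu
= 2.5500/2.5200
= 1.0119

1.0119


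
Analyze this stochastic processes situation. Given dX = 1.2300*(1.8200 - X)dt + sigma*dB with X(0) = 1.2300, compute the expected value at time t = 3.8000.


E[X(t)] = mu + (X(0) - mu)*exp(-theta*t)
= 1.8200 + (1.2300 - 1.8200)*exp(-1.2300*3.8000)
= 1.8200 + -0.5900 * 0.0093
= 1.8145

1.8145


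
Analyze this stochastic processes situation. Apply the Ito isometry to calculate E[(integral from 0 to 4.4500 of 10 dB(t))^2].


By Ito isometry: E[(int f dB)^2] = int f^2 dt
= 10^2 * 4.4500
= 100 * 4.4500 = 445.0000

445.0000


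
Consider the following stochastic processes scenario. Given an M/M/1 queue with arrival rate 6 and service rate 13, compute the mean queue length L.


rho = 6/13 = 0.4615
L = rho/(1-rho)
= 0.4615/0.5385
= 0.8571

0.8571


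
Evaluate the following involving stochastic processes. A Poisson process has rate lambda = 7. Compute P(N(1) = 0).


P(N(t)=k) = (lambda*t)^k * exp(-lambda*t) / k!
lambda*t = 7
= 7^0 * exp(-7) / 0!
= 1 * 9.1188e-04 / 1
= 9.1188e-04

9.1188e-04


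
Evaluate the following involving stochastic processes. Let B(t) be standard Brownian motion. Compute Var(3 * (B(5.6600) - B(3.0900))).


Var(alpha*(B(t)-B(s))) = alpha^2 * (t-s)
= 3^2 * (5.6600 - 3.0900)
= 9 * 2.5700
= 23.1300

23.1300


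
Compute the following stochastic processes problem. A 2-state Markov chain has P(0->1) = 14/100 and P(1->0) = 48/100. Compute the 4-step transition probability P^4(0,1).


Computing P^4 by matrix multiplication.
P = [[0.8600, 0.1400], [0.4800, 0.5200]]
After raising P to the power 4:
P^4(0,1) = 0.2211

0.2211


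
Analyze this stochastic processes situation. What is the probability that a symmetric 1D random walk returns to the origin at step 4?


P(S(4) = 0) = C(4,2) / 4^2
= 6 / 16
= 0.3750

0.3750


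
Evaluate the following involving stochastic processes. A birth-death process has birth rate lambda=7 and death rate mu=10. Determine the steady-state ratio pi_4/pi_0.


For birth-death process, pi_n/pi_0 = (lambda/mu)^n
= (7/10)^4
= 0.2401

0.2401


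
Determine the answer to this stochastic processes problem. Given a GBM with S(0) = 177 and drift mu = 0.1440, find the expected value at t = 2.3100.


E[S(t)] = S(0) * exp(mu * t)
= 177 * exp(0.1440 * 2.3100)
= 177 * 1.3946
= 246.8522

246.8522


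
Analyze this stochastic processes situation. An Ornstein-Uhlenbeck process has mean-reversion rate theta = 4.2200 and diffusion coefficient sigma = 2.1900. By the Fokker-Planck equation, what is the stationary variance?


Stationary variance = sigma^2 / (2*theta)
= 2.1900^2 / (2*4.2200)
= 4.7961 / 8.4400
= 0.5683

0.5683


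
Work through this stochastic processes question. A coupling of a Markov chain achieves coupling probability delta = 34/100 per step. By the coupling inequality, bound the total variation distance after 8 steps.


TV distance bound <= (1-delta)^n
= (1 - 0.3400)^8
= 0.6600^8
= 0.0360

0.0360


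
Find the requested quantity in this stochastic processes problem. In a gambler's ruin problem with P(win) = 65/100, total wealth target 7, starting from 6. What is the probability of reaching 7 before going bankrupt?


Gambler's ruin formula:
r = q/p = 0.3500/0.6500 = 0.5385
P(win) = (1 - r^i)/(1 - r^N)
= (1 - 0.5385^6)/(1 - 0.5385^7)
= 0.9886

0.9886


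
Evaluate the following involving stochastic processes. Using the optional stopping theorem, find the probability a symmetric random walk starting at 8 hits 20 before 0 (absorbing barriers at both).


By optional stopping theorem: E(M at tau) = M(0) = 8
P(hit 20)*20 + P(hit 0)*0 = 8
P(hit 20) = (8 - 0)/(20 - 0) = 2/5 = 0.4000

0.4000


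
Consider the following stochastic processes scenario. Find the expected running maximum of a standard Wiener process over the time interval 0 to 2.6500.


E(max B(s)) = sqrt(2t/pi)
= sqrt(2*2.6500/pi)
= sqrt(1.6870)
= 1.2989

1.2989


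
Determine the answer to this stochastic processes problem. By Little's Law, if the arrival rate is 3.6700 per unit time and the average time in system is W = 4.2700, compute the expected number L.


Little's Law: L = lambda * W
= 3.6700 * 4.2700
= 15.6709

15.6709


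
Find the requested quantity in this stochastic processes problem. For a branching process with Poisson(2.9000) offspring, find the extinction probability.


Since mu = 2.9000 > 1, extinction prob q < 1.
Solve s = exp(mu*(s-1)) iteratively.
q = 0.0668

0.0668


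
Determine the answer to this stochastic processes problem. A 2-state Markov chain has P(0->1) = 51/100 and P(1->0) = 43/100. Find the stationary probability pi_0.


Stationary distribution: pi_0 = p10/(p01+p10), pi_1 = p01/(p01+p10)
p01 = 0.5100, p10 = 0.4300
pi_0 = 0.4574

0.4574


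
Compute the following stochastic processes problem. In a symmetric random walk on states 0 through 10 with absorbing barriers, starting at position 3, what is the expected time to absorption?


For symmetric RW on 0,...,N with absorbing barriers, E(i) = i*(N-i)
E(3) = 3 * 7 = 21

21


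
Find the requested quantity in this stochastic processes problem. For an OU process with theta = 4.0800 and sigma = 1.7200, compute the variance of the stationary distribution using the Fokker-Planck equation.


Stationary variance = sigma^2 / (2*theta)
= 1.7200^2 / (2*4.0800)
= 2.9584 / 8.1600
= 0.3625

0.3625


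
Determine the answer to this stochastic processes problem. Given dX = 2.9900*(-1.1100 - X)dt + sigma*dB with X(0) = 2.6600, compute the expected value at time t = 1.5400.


E[X(t)] = mu + (X(0) - mu)*exp(-theta*t)
= -1.1100 + (2.6600 - -1.1100)*exp(-2.9900*1.5400)
= -1.1100 + 3.7700 * 0.0100
= -1.0723

-1.0723


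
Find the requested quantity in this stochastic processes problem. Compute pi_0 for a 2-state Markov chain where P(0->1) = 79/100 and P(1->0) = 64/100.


Stationary distribution: pi_0 = p10/(p01+p10), pi_1 = p01/(p01+p10)
p01 = 0.7900, p10 = 0.6400
pi_0 = 0.4476

0.4476


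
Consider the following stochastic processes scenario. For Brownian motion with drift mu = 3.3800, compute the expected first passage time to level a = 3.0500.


Expected first passage time = a/mu
= 3.0500/3.3800
= 0.9024

0.9024


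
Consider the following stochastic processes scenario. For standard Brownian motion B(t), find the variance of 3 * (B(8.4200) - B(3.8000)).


Var(alpha*(B(t)-B(s))) = alpha^2 * (t-s)
= 3^2 * (8.4200 - 3.8000)
= 9 * 4.6200
= 41.5800

41.5800


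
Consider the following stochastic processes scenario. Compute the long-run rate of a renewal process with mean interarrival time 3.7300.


Long-run renewal rate = 1/E(X)
= 1/3.7300
= 0.2681

0.2681


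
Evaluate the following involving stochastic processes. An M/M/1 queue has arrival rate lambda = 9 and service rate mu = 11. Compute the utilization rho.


rho = lambda/mu
= 9/11
= 0.8182

0.8182


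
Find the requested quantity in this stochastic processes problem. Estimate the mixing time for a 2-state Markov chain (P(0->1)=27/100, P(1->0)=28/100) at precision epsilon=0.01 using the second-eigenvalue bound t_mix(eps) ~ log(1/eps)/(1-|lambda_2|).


lambda_2 = |1 - p01 - p10| = |1 - 0.2700 - 0.2800| = 0.4500
t_mix ~ log(1/eps)/(1 - |lambda_2|)
= log(100)/(1 - 0.4500) = 4.6052/0.5500
= 8.3730

8.3730


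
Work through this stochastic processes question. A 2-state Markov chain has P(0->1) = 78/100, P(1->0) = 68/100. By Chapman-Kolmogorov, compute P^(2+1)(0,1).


P^3 = P^2 * P^1
Computing via matrix multiplication of the transition matrix.
Entry (0,1) of P^3 = 0.5862

0.5862


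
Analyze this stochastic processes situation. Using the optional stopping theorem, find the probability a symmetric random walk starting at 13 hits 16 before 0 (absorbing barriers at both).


By optional stopping theorem: E(M at tau) = M(0) = 13
P(hit 16)*16 + P(hit 0)*0 = 13
P(hit 16) = (13 - 0)/(16 - 0) = 13/16 = 0.8125

0.8125


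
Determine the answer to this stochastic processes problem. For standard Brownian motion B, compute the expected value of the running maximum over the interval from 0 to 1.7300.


E(max B(s)) = sqrt(2t/pi)
= sqrt(2*1.7300/pi)
= sqrt(1.1014)
= 1.0495

1.0495


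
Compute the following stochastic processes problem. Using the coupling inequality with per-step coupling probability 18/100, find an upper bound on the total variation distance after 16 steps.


TV distance bound <= (1-delta)^n
= (1 - 0.1800)^16
= 0.8200^16
= 0.0418

0.0418


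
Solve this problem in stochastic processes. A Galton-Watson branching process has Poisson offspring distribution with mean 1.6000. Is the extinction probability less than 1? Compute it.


Since mu = 1.6000 > 1, extinction prob q < 1.
Solve s = exp(mu*(s-1)) iteratively.
q = 0.3580

0.3580


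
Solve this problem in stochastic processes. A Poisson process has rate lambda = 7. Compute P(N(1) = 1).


P(N(t)=k) = (lambda*t)^k * exp(-lambda*t) / k!
lambda*t = 7
= 7^1 * exp(-7) / 1!
= 7 * 9.1188e-04 / 1
= 0.0064

0.0064


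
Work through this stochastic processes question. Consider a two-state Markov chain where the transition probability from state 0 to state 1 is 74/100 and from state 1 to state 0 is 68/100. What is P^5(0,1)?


Computing P^5 by matrix multiplication.
P = [[0.2600, 0.7400], [0.6800, 0.3200]]
After raising P to the power 5:
P^5(0,1) = 0.5279

0.5279


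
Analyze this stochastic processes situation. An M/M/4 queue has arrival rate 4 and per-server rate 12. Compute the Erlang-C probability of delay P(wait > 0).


a = lambda/mu = 0.3333
rho = a/c = 0.0833
Erlang-C formula applied:
C(c,a) = 4.0209e-04

4.0209e-04


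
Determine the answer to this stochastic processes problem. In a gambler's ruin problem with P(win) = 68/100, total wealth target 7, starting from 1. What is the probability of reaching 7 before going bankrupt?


Gambler's ruin formula:
r = q/p = 0.3200/0.6800 = 0.4706
P(win) = (1 - r^i)/(1 - r^N)
= (1 - 0.4706^1)/(1 - 0.4706^7)
= 0.5321

0.5321


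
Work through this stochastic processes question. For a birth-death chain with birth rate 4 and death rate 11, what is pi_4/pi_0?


For birth-death process, pi_n/pi_0 = (lambda/mu)^n
= (4/11)^4
= 0.0175

0.0175


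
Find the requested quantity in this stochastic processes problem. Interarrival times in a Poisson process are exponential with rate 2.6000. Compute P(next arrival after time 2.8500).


P(X > t) = exp(-lambda * t)
= exp(-2.6000 * 2.8500)
= exp(-7.4100) = 6.0517e-04

6.0517e-04


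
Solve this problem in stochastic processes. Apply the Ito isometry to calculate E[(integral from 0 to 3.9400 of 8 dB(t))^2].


By Ito isometry: E[(int f dB)^2] = int f^2 dt
= 8^2 * 3.9400
= 64 * 3.9400 = 252.1600

252.1600


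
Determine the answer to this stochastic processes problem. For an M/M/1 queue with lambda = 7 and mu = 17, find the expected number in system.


rho = 7/17 = 0.4118
L = rho/(1-rho)
= 0.4118/0.5882
= 0.7000

0.7000


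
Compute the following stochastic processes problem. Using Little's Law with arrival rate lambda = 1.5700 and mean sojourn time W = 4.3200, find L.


Little's Law: L = lambda * W
= 1.5700 * 4.3200
= 6.7824

6.7824


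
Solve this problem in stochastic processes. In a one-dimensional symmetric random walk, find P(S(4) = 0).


P(S(4) = 0) = C(4,2) / 4^2
= 6 / 16
= 0.3750

0.3750


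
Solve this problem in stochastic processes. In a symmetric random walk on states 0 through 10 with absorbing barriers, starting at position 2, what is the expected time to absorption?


For symmetric RW on 0,...,N with absorbing barriers, E(i) = i*(N-i)
E(2) = 2 * 8 = 16

16


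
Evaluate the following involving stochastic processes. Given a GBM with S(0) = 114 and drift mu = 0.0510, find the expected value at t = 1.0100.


E[S(t)] = S(0) * exp(mu * t)
= 114 * exp(0.0510 * 1.0100)
= 114 * 1.0529
= 120.0260

120.0260


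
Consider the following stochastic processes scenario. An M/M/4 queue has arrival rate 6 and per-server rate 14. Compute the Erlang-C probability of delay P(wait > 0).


a = lambda/mu = 0.4286
rho = a/c = 0.1071
Erlang-C formula applied:
C(c,a) = 0.0010

0.0010


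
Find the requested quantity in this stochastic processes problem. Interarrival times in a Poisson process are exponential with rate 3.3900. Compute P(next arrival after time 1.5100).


P(X > t) = exp(-lambda * t)
= exp(-3.3900 * 1.5100)
= exp(-5.1189) = 0.0060

0.0060


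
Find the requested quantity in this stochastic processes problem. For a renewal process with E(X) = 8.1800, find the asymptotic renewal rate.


Long-run renewal rate = 1/E(X)
= 1/8.1800
= 0.1222

0.1222


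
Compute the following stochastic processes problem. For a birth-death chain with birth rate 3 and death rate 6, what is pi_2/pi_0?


For birth-death process, pi_n/pi_0 = (lambda/mu)^n
= (3/6)^2
= 0.2500

0.2500


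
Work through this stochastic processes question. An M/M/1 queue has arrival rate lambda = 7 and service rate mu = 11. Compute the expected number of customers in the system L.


rho = 7/11 = 0.6364
L = rho/(1-rho)
= 0.6364/0.3636
= 1.7500

1.7500


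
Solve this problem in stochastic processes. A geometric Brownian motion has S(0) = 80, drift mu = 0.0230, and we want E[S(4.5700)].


E[S(t)] = S(0) * exp(mu * t)
= 80 * exp(0.0230 * 4.5700)
= 80 * 1.1108
= 88.8666

88.8666


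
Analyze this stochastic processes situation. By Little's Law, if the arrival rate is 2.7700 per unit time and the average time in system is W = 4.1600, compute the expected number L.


Little's Law: L = lambda * W
= 2.7700 * 4.1600
= 11.5232

11.5232


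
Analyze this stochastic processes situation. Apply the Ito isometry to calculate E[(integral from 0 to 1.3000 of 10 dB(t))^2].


By Ito isometry: E[(int f dB)^2] = int f^2 dt
= 10^2 * 1.3000
= 100 * 1.3000 = 130.0000

130.0000


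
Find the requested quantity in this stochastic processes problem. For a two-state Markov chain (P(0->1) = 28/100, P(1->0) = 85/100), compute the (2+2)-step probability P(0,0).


P^4 = P^2 * P^2
Computing via matrix multiplication of the transition matrix.
Entry (0,0) of P^4 = 0.7523

0.7523


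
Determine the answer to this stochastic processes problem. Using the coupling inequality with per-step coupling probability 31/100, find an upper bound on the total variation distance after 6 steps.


TV distance bound <= (1-delta)^n
= (1 - 0.3100)^6
= 0.6900^6
= 0.1079

0.1079


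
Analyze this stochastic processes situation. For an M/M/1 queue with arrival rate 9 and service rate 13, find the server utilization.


rho = lambda/mu
= 9/13
= 0.6923

0.6923


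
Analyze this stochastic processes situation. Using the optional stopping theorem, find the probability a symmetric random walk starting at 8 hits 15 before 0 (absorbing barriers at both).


By optional stopping theorem: E(M at tau) = M(0) = 8
P(hit 15)*15 + P(hit 0)*0 = 8
P(hit 15) = (8 - 0)/(15 - 0) = 8/15 = 0.5333

0.5333


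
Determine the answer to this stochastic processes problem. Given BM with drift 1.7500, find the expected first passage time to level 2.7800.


Expected first passage time = a/mu
= 2.7800/1.7500
= 1.5886

1.5886


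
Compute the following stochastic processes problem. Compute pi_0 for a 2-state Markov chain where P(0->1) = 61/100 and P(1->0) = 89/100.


Stationary distribution: pi_0 = p10/(p01+p10), pi_1 = p01/(p01+p10)
p01 = 0.6100, p10 = 0.8900
pi_0 = 0.5933

0.5933


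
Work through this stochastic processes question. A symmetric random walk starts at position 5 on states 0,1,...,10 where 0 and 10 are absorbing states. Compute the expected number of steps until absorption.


For symmetric RW on 0,...,N with absorbing barriers, E(i) = i*(N-i)
E(5) = 5 * 5 = 25

25


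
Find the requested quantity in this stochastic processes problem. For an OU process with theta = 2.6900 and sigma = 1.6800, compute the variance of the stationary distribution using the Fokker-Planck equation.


Stationary variance = sigma^2 / (2*theta)
= 1.6800^2 / (2*2.6900)
= 2.8224 / 5.3800
= 0.5246

0.5246


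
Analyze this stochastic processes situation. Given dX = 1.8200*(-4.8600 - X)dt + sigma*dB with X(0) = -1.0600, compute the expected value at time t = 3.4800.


E[X(t)] = mu + (X(0) - mu)*exp(-theta*t)
= -4.8600 + (-1.0600 - -4.8600)*exp(-1.8200*3.4800)
= -4.8600 + 3.8000 * 0.0018
= -4.8533

-4.8533


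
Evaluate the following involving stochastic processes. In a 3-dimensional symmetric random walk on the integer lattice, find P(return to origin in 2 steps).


P(return in 2 steps) = P(reverse first step) = 1/(2d)
= 1/6
= 0.1667

0.1667


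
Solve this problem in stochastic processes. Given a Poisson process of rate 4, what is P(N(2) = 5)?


P(N(t)=k) = (lambda*t)^k * exp(-lambda*t) / k!
lambda*t = 8
= 8^5 * exp(-8) / 5!
= 32768 * 3.3546e-04 / 120
= 0.0916

0.0916


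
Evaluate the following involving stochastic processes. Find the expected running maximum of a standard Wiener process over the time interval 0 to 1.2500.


E(max B(s)) = sqrt(2t/pi)
= sqrt(2*1.2500/pi)
= sqrt(0.7958)
= 0.8921

0.8921


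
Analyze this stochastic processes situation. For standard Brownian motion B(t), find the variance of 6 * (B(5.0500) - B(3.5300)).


Var(alpha*(B(t)-B(s))) = alpha^2 * (t-s)
= 6^2 * (5.0500 - 3.5300)
= 36 * 1.5200
= 54.7200

54.7200


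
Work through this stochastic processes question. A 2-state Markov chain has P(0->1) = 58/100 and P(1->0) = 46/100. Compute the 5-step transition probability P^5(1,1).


Computing P^5 by matrix multiplication.
P = [[0.4200, 0.5800], [0.4600, 0.5400]]
After raising P to the power 5:
P^5(1,1) = 0.5577

0.5577


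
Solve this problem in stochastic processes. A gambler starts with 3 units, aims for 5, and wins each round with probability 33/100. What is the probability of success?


Gambler's ruin formula:
r = q/p = 0.6700/0.3300 = 2.0303
P(win) = (1 - r^i)/(1 - r^N)
= (1 - 2.0303^3)/(1 - 2.0303^5)
= 0.2200

0.2200


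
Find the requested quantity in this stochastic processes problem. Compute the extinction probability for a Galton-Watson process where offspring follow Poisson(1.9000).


Since mu = 1.9000 > 1, extinction prob q < 1.
Solve s = exp(mu*(s-1)) iteratively.
q = 0.2328

0.2328


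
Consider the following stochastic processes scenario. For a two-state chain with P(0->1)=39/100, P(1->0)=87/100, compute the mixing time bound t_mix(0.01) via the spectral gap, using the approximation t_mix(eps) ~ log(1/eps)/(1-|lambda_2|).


lambda_2 = |1 - p01 - p10| = |1 - 0.3900 - 0.8700| = 0.2600
t_mix ~ log(1/eps)/(1 - |lambda_2|)
= log(100)/(1 - 0.2600) = 4.6052/0.7400
= 6.2232

6.2232


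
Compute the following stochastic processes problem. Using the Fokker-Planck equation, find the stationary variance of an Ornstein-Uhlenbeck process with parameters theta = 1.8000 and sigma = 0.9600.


Stationary variance = sigma^2 / (2*theta)
= 0.9600^2 / (2*1.8000)
= 0.9216 / 3.6000
= 0.2560

0.2560


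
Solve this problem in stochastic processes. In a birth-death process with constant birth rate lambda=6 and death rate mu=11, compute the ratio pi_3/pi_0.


For birth-death process, pi_n/pi_0 = (lambda/mu)^n
= (6/11)^3
= 0.1623

0.1623


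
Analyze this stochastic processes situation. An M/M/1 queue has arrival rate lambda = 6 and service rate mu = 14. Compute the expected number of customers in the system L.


rho = 6/14 = 0.4286
L = rho/(1-rho)
= 0.4286/0.5714
= 0.7500

0.7500


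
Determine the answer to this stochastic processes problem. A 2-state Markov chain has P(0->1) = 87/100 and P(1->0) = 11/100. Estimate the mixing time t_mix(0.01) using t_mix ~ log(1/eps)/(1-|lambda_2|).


lambda_2 = |1 - p01 - p10| = |1 - 0.8700 - 0.1100| = 0.0200
t_mix ~ log(1/eps)/(1 - |lambda_2|)
= log(100)/(1 - 0.0200) = 4.6052/0.9800
= 4.6992

4.6992


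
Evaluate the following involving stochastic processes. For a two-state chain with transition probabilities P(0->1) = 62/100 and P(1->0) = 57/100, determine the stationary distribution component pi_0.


Stationary distribution: pi_0 = p10/(p01+p10), pi_1 = p01/(p01+p10)
p01 = 0.6200, p10 = 0.5700
pi_0 = 0.4790

0.4790


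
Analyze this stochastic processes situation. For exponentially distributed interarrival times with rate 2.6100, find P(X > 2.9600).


P(X > t) = exp(-lambda * t)
= exp(-2.6100 * 2.9600)
= exp(-7.7256) = 4.4138e-04

4.4138e-04


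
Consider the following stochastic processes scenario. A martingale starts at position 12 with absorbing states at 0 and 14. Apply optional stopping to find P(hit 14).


By optional stopping theorem: E(M at tau) = M(0) = 12
P(hit 14)*14 + P(hit 0)*0 = 12
P(hit 14) = (12 - 0)/(14 - 0) = 6/7 = 0.8571

0.8571


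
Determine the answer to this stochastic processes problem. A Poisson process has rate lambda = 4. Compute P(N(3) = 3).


P(N(t)=k) = (lambda*t)^k * exp(-lambda*t) / k!
lambda*t = 12
= 12^3 * exp(-12) / 3!
= 1728 * 6.1442e-06 / 6
= 0.0018

0.0018


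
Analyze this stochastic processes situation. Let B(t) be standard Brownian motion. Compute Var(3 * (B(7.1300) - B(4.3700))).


Var(alpha*(B(t)-B(s))) = alpha^2 * (t-s)
= 3^2 * (7.1300 - 4.3700)
= 9 * 2.7600
= 24.8400

24.8400


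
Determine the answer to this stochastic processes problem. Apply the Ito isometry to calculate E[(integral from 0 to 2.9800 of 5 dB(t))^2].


By Ito isometry: E[(int f dB)^2] = int f^2 dt
= 5^2 * 2.9800
= 25 * 2.9800 = 74.5000

74.5000


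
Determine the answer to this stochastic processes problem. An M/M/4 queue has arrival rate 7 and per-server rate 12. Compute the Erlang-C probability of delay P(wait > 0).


a = lambda/mu = 0.5833
rho = a/c = 0.1458
Erlang-C formula applied:
C(c,a) = 0.0032

0.0032


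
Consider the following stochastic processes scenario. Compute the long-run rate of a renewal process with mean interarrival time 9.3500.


Long-run renewal rate = 1/E(X)
= 1/9.3500
= 0.1070

0.1070


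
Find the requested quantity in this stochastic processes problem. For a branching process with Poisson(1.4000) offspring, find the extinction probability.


Since mu = 1.4000 > 1, extinction prob q < 1.
Solve s = exp(mu*(s-1)) iteratively.
q = 0.4890

0.4890


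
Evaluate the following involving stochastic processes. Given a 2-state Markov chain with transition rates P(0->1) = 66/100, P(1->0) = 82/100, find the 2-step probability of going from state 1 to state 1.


Computing P^2 by matrix multiplication.
P = [[0.3400, 0.6600], [0.8200, 0.1800]]
After raising P to the power 2:
P^2(1,1) = 0.5736

0.5736


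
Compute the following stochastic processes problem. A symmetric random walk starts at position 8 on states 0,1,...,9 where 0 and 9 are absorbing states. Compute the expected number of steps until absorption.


For symmetric RW on 0,...,N with absorbing barriers, E(i) = i*(N-i)
E(8) = 8 * 1 = 8

8


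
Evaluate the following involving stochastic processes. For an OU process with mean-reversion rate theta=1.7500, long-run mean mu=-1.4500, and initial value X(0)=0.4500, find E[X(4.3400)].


E[X(t)] = mu + (X(0) - mu)*exp(-theta*t)
= -1.4500 + (0.4500 - -1.4500)*exp(-1.7500*4.3400)
= -1.4500 + 1.9000 * 5.0296e-04
= -1.4490

-1.4490


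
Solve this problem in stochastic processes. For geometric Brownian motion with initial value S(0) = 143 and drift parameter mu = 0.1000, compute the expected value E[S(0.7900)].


E[S(t)] = S(0) * exp(mu * t)
= 143 * exp(0.1000 * 0.7900)
= 143 * 1.0822
= 154.7552

154.7552


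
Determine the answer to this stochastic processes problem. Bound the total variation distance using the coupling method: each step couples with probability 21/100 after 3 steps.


TV distance bound <= (1-delta)^n
= (1 - 0.2100)^3
= 0.7900^3
= 0.4930

0.4930


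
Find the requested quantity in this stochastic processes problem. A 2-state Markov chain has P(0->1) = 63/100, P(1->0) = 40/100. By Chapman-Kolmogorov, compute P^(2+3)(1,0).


P^5 = P^2 * P^3
Computing via matrix multiplication of the transition matrix.
Entry (1,0) of P^5 = 0.3883

0.3883


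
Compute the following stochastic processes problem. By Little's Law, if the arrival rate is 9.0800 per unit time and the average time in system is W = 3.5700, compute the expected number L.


Little's Law: L = lambda * W
= 9.0800 * 3.5700
= 32.4156

32.4156


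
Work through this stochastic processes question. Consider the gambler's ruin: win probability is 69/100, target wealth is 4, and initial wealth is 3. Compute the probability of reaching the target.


Gambler's ruin formula:
r = q/p = 0.3100/0.6900 = 0.4493
P(win) = (1 - r^i)/(1 - r^N)
= (1 - 0.4493^3)/(1 - 0.4493^4)
= 0.9479

0.9479


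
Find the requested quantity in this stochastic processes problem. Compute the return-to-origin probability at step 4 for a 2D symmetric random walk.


P = C(4,2)^2 / 4^4
= 6^2 / 256
= 36 / 256
= 0.1406

0.1406


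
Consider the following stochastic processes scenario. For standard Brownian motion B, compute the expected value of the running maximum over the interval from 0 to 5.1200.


E(max B(s)) = sqrt(2t/pi)
= sqrt(2*5.1200/pi)
= sqrt(3.2595)
= 1.8054

1.8054


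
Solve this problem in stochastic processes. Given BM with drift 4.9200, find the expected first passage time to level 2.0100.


Expected first passage time = a/mu
= 2.0100/4.9200
= 0.4085

0.4085


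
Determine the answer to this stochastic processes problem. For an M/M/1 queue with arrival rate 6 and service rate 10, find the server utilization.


rho = lambda/mu
= 6/10
= 0.6000

0.6000


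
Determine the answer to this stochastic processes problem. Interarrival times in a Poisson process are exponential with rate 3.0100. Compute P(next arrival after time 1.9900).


P(X > t) = exp(-lambda * t)
= exp(-3.0100 * 1.9900)
= exp(-5.9899) = 0.0025

0.0025


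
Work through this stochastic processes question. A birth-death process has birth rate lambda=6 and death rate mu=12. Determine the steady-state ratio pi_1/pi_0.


For birth-death process, pi_n/pi_0 = (lambda/mu)^n
= (6/12)^1
= 0.5000

0.5000
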